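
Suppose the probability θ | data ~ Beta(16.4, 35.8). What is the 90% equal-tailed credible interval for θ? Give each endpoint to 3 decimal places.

Posterior: Beta(16.4, 35.8).
Equal-tailed 90% interval: the 0.05 and 0.95 quantiles of Beta(16.4, 35.8).
Posterior mean ≈ 0.314, SD ≈ 0.064; a Normal approximation gives roughly [0.209, 0.419].
Exact: F⁻¹(0.05) = 0.214; F⁻¹(0.95) = 0.423.

[0.214, 0.423]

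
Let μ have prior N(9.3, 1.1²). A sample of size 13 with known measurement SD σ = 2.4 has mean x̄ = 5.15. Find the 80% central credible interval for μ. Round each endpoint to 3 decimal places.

[5.533, 6.992]

Posterior precision = 1/1.1² + 13/2.4² = 0.8264 + 2.2569 = 3.0834, so posterior SD = 0.5695.
Posterior mean = (9.3/1.1² + 13·5.15/2.4²) / 3.0834 = 6.2623.
Interval: 6.2623 ± 1.282 × 0.5695 → [5.533, 6.992].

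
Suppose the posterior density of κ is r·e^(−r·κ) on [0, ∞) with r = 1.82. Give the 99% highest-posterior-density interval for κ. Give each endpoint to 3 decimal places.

The exponential density is strictly decreasing on [0, ∞), so the HPD interval is anchored at 0: [0, q] with P(κ ≤ q) = 0.99.
q = −ln(1 − 0.99) / 1.82 = 4.6052 / 1.82 = 2.530.

[0.000, 2.530]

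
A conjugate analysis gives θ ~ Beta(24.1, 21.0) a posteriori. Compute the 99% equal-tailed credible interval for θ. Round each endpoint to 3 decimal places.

Posterior: Beta(24.1, 21.0).
Equal-tailed 99% interval: the 0.005 and 0.995 quantiles of Beta(24.1, 21.0).
Posterior mean ≈ 0.534, SD ≈ 0.073; a Normal approximation gives roughly [0.345, 0.724].
Exact: F⁻¹(0.005) = 0.346; F⁻¹(0.995) = 0.717.

[0.346, 0.717]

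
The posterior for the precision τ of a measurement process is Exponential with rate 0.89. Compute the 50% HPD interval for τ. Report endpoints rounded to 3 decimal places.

[0.000, 0.779]

The exponential density is strictly decreasing on [0, ∞), so the HPD interval is anchored at 0: [0, q] with P(τ ≤ q) = 0.50.
q = −ln(1 − 0.50) / 0.89 = 0.6931 / 0.89 = 0.779.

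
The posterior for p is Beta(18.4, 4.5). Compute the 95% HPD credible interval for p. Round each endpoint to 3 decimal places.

[0.643, 0.948]

The posterior is unimodal and skewed, so the HPD interval has equal density at both endpoints and is the shortest 95% interval.
Solving f(0.643) = f(0.948) with F(0.948) − F(0.643) = 0.95 gives [0.643, 0.948].
For comparison, the equal-tailed interval is [0.622, 0.935]; the HPD is narrower and shifted toward the mode.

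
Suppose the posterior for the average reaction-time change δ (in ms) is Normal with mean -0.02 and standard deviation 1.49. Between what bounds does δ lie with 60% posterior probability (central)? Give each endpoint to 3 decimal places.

[-1.274, 1.234]

The posterior is symmetric, so the 60% equal-tailed interval is δ = -0.02 ± z·1.49 with z = 0.842.
Half-width: 0.842 × 1.49 = 1.254.
-0.02 − 1.254 = -1.274; -0.02 + 1.254 = 1.234.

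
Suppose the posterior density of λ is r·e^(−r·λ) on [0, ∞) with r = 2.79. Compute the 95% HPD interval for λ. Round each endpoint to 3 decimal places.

The exponential density is strictly decreasing on [0, ∞), so the HPD interval is anchored at 0: [0, q] with P(λ ≤ q) = 0.95.
q = −ln(1 − 0.95) / 2.79 = 2.9957 / 2.79 = 1.074.

[0.000, 1.074]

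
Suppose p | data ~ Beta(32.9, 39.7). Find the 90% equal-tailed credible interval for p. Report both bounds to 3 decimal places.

Posterior: Beta(32.9, 39.7).
Equal-tailed 90% interval: the 0.05 and 0.95 quantiles of Beta(32.9, 39.7).
Posterior mean ≈ 0.453, SD ≈ 0.058; a Normal approximation gives roughly [0.358, 0.549].
Exact: F⁻¹(0.05) = 0.358; F⁻¹(0.95) = 0.549.

[0.358, 0.549]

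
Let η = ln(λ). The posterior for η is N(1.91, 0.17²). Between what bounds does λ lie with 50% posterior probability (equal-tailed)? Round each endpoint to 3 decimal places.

On the log scale the 50% interval is 1.91 ± 0.674 × 0.17 = [1.7953, 2.0247].
Exponentiate: [e^1.7953, e^2.0247] = [6.022, 7.574].

[6.022, 7.574]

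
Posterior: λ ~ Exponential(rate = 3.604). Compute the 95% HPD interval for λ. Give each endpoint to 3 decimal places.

The exponential density is strictly decreasing on [0, ∞), so the HPD interval is anchored at 0: [0, q] with P(λ ≤ q) = 0.95.
q = −ln(1 − 0.95) / 3.604 = 2.9957 / 3.604 = 0.831.

[0.000, 0.831]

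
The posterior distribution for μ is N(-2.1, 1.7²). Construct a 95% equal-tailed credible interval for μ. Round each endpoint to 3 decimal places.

[-5.432, 1.232]

The posterior is symmetric, so the 95% equal-tailed interval is μ = -2.1 ± z·1.7 with z = 1.960.
Half-width: 1.960 × 1.7 = 3.332.
-2.1 − 3.332 = -5.432; -2.1 + 3.332 = 1.232.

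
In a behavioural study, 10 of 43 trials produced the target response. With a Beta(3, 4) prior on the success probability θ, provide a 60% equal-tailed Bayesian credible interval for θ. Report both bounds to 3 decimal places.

[0.207, 0.311]

Posterior: Beta(3+10, 4+33) = Beta(13, 37).
Equal-tailed 60% interval: the 0.2 and 0.8 quantiles of Beta(13, 37).
Posterior mean ≈ 0.260, SD ≈ 0.061; a Normal approximation gives roughly [0.208, 0.312].
Exact: F⁻¹(0.2) = 0.207; F⁻¹(0.8) = 0.311.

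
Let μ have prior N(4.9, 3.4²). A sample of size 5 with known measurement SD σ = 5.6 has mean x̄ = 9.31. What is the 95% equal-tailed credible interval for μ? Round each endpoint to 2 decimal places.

[3.81, 11.71]

Posterior precision = 1/3.4² + 5/5.6² = 0.0865 + 0.1594 = 0.2459, so posterior SD = 2.0164.
Posterior mean = (4.9/3.4² + 5·9.31/5.6²) / 0.2459 = 7.7589.
Interval: 7.7589 ± 1.960 × 2.0164 → [3.81, 11.71].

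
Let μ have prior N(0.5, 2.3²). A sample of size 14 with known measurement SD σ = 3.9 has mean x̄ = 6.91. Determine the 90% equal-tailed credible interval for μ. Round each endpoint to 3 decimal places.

Posterior precision = 1/2.3² + 14/3.9² = 0.1890 + 0.9204 = 1.1095, so posterior SD = 0.9494.
Posterior mean = (0.5/2.3² + 14·6.91/3.9²) / 1.1095 = 5.8179.
Interval: 5.8179 ± 1.645 × 0.9494 → [4.256, 7.379].

[4.256, 7.379]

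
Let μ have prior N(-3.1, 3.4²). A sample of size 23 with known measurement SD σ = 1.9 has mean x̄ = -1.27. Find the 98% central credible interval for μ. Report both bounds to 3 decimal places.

Posterior precision = 1/3.4² + 23/1.9² = 0.0865 + 6.3712 = 6.4577, so posterior SD = 0.3935.
Posterior mean = (-3.1/3.4² + 23·-1.27/1.9²) / 6.4577 = -1.2945.
Interval: -1.2945 ± 2.326 × 0.3935 → [-2.210, -0.379].

[-2.210, -0.379]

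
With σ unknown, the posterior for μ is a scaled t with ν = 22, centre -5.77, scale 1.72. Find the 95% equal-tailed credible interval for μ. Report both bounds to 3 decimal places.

[-9.337, -2.203]

The t_22 distribution is symmetric; the 95% interval is -5.77 ± t·1.72 with t_{0.975,22} = 2.074.
Half-width: 2.074 × 1.72 = 3.567.
-5.77 − 3.567 = -9.337; -5.77 + 3.567 = -2.203.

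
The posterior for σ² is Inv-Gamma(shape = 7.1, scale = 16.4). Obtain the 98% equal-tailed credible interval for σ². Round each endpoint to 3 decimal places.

Inverse-Gamma(7.1, 16.4) quantiles: F⁻¹(0.01) and F⁻¹(0.99).
Equivalently, 1/σ² ~ Gamma(7.1, rate = 16.4); invert its 0.99 and 0.01 quantiles.
Posterior mean ≈ 2.689, SD ≈ 1.190; a Normal approximation gives roughly [-0.081, 5.458].
Exact: lower = 1.115; upper = 6.872.

[1.115, 6.872]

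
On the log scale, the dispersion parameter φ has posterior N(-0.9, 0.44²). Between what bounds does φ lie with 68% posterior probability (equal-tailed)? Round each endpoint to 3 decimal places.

[0.262, 0.630]

On the log scale the 68% interval is -0.9 ± 0.994 × 0.44 = [-1.3376, -0.4624].
Exponentiate: [e^-1.3376, e^-0.4624] = [0.262, 0.630].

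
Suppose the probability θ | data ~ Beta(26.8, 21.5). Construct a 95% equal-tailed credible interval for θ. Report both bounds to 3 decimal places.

[0.415, 0.691]

Posterior: Beta(26.8, 21.5).
Equal-tailed 95% interval: the 0.025 and 0.975 quantiles of Beta(26.8, 21.5).
Posterior mean ≈ 0.555, SD ≈ 0.071; a Normal approximation gives roughly [0.416, 0.694].
Exact: F⁻¹(0.025) = 0.415; F⁻¹(0.975) = 0.691.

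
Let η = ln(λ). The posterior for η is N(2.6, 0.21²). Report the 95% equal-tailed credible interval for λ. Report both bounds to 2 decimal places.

On the log scale the 95% interval is 2.6 ± 1.960 × 0.21 = [2.1884, 3.0116].
Exponentiate: [e^2.1884, e^3.0116] = [8.92, 20.32].

[8.92, 20.32]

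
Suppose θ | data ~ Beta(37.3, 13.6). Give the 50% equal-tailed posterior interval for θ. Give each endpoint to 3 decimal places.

[0.693, 0.776]

Posterior: Beta(37.3, 13.6).
Equal-tailed 50% interval: the 0.25 and 0.75 quantiles of Beta(37.3, 13.6).
Posterior mean ≈ 0.733, SD ≈ 0.061; a Normal approximation gives roughly [0.691, 0.774].
Exact: F⁻¹(0.25) = 0.693; F⁻¹(0.75) = 0.776.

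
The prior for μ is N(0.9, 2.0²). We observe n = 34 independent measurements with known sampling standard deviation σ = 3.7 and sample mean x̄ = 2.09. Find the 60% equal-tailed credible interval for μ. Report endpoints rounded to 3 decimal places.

Posterior precision = 1/2.0² + 34/3.7² = 0.2500 + 2.4836 = 2.7336, so posterior SD = 0.6048.
Posterior mean = (0.9/2.0² + 34·2.09/3.7²) / 2.7336 = 1.9812.
Interval: 1.9812 ± 0.842 × 0.6048 → [1.472, 2.490].

[1.472, 2.490]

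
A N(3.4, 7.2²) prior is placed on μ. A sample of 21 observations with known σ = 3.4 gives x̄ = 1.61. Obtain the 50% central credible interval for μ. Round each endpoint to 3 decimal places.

Posterior precision = 1/7.2² + 21/3.4² = 0.0193 + 1.8166 = 1.8359, so posterior SD = 0.7380.
Posterior mean = (3.4/7.2² + 21·1.61/3.4²) / 1.8359 = 1.6288.
Interval: 1.6288 ± 0.674 × 0.7380 → [1.131, 2.127].

[1.131, 2.127]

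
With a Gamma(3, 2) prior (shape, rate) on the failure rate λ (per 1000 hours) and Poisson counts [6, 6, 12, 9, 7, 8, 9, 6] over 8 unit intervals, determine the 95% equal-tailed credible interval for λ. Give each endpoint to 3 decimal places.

Posterior: Gamma(3+63, 2+8) = Gamma(66, 10) (shape, rate).
Equal-tailed 95% interval: Gamma(66, 10) quantiles at 0.025 and 0.975.
Posterior mean ≈ 6.600, SD ≈ 0.812; a Normal approximation gives roughly [5.008, 8.192].
Exact: lower = 5.104; upper = 8.285.

[5.104, 8.285]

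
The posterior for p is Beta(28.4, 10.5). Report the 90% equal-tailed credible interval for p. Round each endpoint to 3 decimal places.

Posterior: Beta(28.4, 10.5).
Equal-tailed 90% interval: the 0.05 and 0.95 quantiles of Beta(28.4, 10.5).
Posterior mean ≈ 0.730, SD ≈ 0.070; a Normal approximation gives roughly [0.614, 0.846].
Exact: F⁻¹(0.05) = 0.608; F⁻¹(0.95) = 0.839.

[0.608, 0.839]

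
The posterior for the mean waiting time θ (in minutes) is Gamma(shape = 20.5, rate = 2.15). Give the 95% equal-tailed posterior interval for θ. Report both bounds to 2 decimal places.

[5.86, 14.08]

Posterior: Gamma(shape 20.5, rate 2.15).
Equal-tailed 95% interval: Gamma(20.5, 2.15) quantiles at 0.025 and 0.975.
Posterior mean ≈ 9.53, SD ≈ 2.11; a Normal approximation gives roughly [5.41, 13.66].
Exact: lower = 5.86; upper = 14.08.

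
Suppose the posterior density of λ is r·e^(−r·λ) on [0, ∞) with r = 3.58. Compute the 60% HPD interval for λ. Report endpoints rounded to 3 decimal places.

[0.000, 0.256]

The exponential density is strictly decreasing on [0, ∞), so the HPD interval is anchored at 0: [0, q] with P(λ ≤ q) = 0.60.
q = −ln(1 − 0.60) / 3.58 = 0.9163 / 3.58 = 0.256.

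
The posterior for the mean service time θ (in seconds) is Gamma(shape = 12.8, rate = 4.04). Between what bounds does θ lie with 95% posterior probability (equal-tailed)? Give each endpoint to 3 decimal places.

Posterior: Gamma(shape 12.8, rate 4.04).
Equal-tailed 95% interval: Gamma(12.8, 4.04) quantiles at 0.025 and 0.975.
Posterior mean ≈ 3.168, SD ≈ 0.886; a Normal approximation gives roughly [1.433, 4.904].
Exact: lower = 1.677; upper = 5.125.

[1.677, 5.125]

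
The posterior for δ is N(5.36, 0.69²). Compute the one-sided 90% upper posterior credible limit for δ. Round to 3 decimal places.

6.244

Need U with P(δ ≤ U) = 0.90: U = 5.36 + z_{0.1}·0.69.
z = 1.282; U = 5.36 + 1.282 × 0.69 = 6.244.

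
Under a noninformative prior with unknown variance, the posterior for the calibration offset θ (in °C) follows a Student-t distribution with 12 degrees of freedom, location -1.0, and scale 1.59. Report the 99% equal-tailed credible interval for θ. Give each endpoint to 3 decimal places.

[-5.857, 3.857]

The t_12 distribution is symmetric; the 99% interval is -1.0 ± t·1.59 with t_{0.995,12} = 3.055.
Half-width: 3.055 × 1.59 = 4.857.
-1.0 − 4.857 = -5.857; -1.0 + 4.857 = 3.857.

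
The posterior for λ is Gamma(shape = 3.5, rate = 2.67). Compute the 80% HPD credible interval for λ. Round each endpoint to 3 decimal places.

[0.354, 1.953]

The posterior is unimodal and skewed, so the HPD interval has equal density at both endpoints and is the shortest 80% interval.
Solving f(0.354) = f(1.953) with F(1.953) − F(0.354) = 0.80 gives [0.354, 1.953].
For comparison, the equal-tailed interval is [0.531, 2.250]; the HPD is narrower and shifted toward the mode.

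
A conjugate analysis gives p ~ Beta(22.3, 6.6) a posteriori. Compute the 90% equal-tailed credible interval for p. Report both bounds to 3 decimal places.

[0.635, 0.886]

Posterior: Beta(22.3, 6.6).
Equal-tailed 90% interval: the 0.05 and 0.95 quantiles of Beta(22.3, 6.6).
Posterior mean ≈ 0.772, SD ≈ 0.077; a Normal approximation gives roughly [0.645, 0.898].
Exact: F⁻¹(0.05) = 0.635; F⁻¹(0.95) = 0.886.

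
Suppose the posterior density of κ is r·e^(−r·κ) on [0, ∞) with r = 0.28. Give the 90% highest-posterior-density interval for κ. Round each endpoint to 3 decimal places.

[0.000, 8.224]

The exponential density is strictly decreasing on [0, ∞), so the HPD interval is anchored at 0: [0, q] with P(κ ≤ q) = 0.90.
q = −ln(1 − 0.90) / 0.28 = 2.3026 / 0.28 = 8.224.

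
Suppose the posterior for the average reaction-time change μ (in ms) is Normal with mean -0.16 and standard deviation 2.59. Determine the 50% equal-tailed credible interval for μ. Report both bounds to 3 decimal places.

The posterior is symmetric, so the 50% equal-tailed interval is μ = -0.16 ± z·2.59 with z = 0.674.
Half-width: 0.674 × 2.59 = 1.747.
-0.16 − 1.747 = -1.907; -0.16 + 1.747 = 1.587.

[-1.907, 1.587]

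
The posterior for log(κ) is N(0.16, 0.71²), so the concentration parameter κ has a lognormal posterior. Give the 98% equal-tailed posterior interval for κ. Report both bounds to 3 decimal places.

On the log scale the 98% interval is 0.16 ± 2.326 × 0.71 = [-1.4917, 1.8117].
Exponentiate: [e^-1.4917, e^1.8117] = [0.225, 6.121].

[0.225, 6.121]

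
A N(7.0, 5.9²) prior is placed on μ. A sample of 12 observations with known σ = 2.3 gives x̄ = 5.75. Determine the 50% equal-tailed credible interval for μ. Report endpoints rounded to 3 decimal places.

[5.321, 6.211]

Posterior precision = 1/5.9² + 12/2.3² = 0.0287 + 2.2684 = 2.2972, so posterior SD = 0.6598.
Posterior mean = (7.0/5.9² + 12·5.75/2.3²) / 2.2972 = 5.7656.
Interval: 5.7656 ± 0.674 × 0.6598 → [5.321, 6.211].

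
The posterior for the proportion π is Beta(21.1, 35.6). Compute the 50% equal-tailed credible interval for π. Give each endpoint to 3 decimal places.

Posterior: Beta(21.1, 35.6).
Equal-tailed 50% interval: the 0.25 and 0.75 quantiles of Beta(21.1, 35.6).
Posterior mean ≈ 0.372, SD ≈ 0.064; a Normal approximation gives roughly [0.329, 0.415].
Exact: F⁻¹(0.25) = 0.328; F⁻¹(0.75) = 0.415.

[0.328, 0.415]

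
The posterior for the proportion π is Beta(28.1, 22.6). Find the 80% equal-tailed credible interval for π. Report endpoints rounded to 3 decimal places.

Posterior: Beta(28.1, 22.6).
Equal-tailed 80% interval: the 0.1 and 0.9 quantiles of Beta(28.1, 22.6).
Posterior mean ≈ 0.554, SD ≈ 0.069; a Normal approximation gives roughly [0.466, 0.643].
Exact: F⁻¹(0.1) = 0.465; F⁻¹(0.9) = 0.643.

[0.465, 0.643]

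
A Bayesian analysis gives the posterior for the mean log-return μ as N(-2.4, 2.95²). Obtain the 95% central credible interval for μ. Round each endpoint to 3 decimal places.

[-8.182, 3.382]

The posterior is symmetric, so the 95% equal-tailed interval is μ = -2.4 ± z·2.95 with z = 1.960.
Half-width: 1.960 × 2.95 = 5.782.
-2.4 − 5.782 = -8.182; -2.4 + 5.782 = 3.382.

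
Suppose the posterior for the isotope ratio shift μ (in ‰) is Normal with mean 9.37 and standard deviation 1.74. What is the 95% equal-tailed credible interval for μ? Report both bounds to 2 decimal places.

The posterior is symmetric, so the 95% equal-tailed interval is μ = 9.37 ± z·1.74 with z = 1.960.
Half-width: 1.960 × 1.74 = 3.41.
9.37 − 3.41 = 5.96; 9.37 + 3.41 = 12.78.

[5.96, 12.78]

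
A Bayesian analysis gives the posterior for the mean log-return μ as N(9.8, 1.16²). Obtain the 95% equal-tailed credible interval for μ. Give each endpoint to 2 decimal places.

The posterior is symmetric, so the 95% equal-tailed interval is μ = 9.8 ± z·1.16 with z = 1.960.
Half-width: 1.960 × 1.16 = 2.27.
9.8 − 2.27 = 7.53; 9.8 + 2.27 = 12.07.

[7.53, 12.07]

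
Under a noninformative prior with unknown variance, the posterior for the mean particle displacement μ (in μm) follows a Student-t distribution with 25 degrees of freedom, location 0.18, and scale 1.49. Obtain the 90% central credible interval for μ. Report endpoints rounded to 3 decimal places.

[-2.365, 2.725]

The t_25 distribution is symmetric; the 90% interval is 0.18 ± t·1.49 with t_{0.95,25} = 1.708.
Half-width: 1.708 × 1.49 = 2.545.
0.18 − 2.545 = -2.365; 0.18 + 2.545 = 2.725.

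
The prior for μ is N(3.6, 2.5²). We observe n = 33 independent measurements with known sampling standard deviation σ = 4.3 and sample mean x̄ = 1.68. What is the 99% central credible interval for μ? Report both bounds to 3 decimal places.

[-0.009, 3.685]

Posterior precision = 1/2.5² + 33/4.3² = 0.1600 + 1.7847 = 1.9447, so posterior SD = 0.7171.
Posterior mean = (3.6/2.5² + 33·1.68/4.3²) / 1.9447 = 1.8380.
Interval: 1.8380 ± 2.576 × 0.7171 → [-0.009, 3.685].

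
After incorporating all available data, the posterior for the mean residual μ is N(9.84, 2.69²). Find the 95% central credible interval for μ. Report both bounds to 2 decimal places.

[4.57, 15.11]

The posterior is symmetric, so the 95% equal-tailed interval is μ = 9.84 ± z·2.69 with z = 1.960.
Half-width: 1.960 × 2.69 = 5.27.
9.84 − 5.27 = 4.57; 9.84 + 5.27 = 15.11.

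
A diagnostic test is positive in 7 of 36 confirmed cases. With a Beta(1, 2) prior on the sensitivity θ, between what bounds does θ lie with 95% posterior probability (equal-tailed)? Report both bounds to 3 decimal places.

[0.096, 0.343]

Posterior: Beta(1+7, 2+29) = Beta(8, 31).
Equal-tailed 95% interval: the 0.025 and 0.975 quantiles of Beta(8, 31).
Posterior mean ≈ 0.205, SD ≈ 0.064; a Normal approximation gives roughly [0.080, 0.330].
Exact: F⁻¹(0.025) = 0.096; F⁻¹(0.975) = 0.343.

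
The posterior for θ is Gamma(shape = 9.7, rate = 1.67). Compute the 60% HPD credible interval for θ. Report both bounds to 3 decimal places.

[3.849, 6.858]

The posterior is unimodal and skewed, so the HPD interval has equal density at both endpoints and is the shortest 60% interval.
Solving f(3.849) = f(6.858) with F(6.858) − F(3.849) = 0.60 gives [3.849, 6.858].
For comparison, the equal-tailed interval is [4.210, 7.292]; the HPD is narrower and shifted toward the mode.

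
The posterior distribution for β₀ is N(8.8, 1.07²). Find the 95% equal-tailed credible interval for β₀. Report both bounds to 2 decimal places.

[6.70, 10.90]

The posterior is symmetric, so the 95% equal-tailed interval is β₀ = 8.8 ± z·1.07 with z = 1.960.
Half-width: 1.960 × 1.07 = 2.10.
8.8 − 2.10 = 6.70; 8.8 + 2.10 = 10.90.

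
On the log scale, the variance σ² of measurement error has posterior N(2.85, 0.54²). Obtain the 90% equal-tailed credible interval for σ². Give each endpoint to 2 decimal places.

On the log scale the 90% interval is 2.85 ± 1.645 × 0.54 = [1.9618, 3.7382].
Exponentiate: [e^1.9618, e^3.7382] = [7.11, 42.02].

[7.11, 42.02]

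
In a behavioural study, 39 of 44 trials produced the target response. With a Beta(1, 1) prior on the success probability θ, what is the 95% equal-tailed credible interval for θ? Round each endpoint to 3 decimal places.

Posterior: Beta(1+39, 1+5) = Beta(40, 6).
Equal-tailed 95% interval: the 0.025 and 0.975 quantiles of Beta(40, 6).
Posterior mean ≈ 0.870, SD ≈ 0.049; a Normal approximation gives roughly [0.773, 0.966].
Exact: F⁻¹(0.025) = 0.759; F⁻¹(0.975) = 0.949.

[0.759, 0.949]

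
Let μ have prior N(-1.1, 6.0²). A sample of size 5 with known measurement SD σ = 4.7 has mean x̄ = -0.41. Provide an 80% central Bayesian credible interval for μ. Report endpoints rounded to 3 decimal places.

Posterior precision = 1/6.0² + 5/4.7² = 0.0278 + 0.2263 = 0.2541, so posterior SD = 1.9837.
Posterior mean = (-1.1/6.0² + 5·-0.41/4.7²) / 0.2541 = -0.4854.
Interval: -0.4854 ± 1.282 × 1.9837 → [-3.028, 2.057].

[-3.028, 2.057]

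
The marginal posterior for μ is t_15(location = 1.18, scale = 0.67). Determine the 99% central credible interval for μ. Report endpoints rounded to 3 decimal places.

[-0.794, 3.154]

The t_15 distribution is symmetric; the 99% interval is 1.18 ± t·0.67 with t_{0.995,15} = 2.947.
Half-width: 2.947 × 0.67 = 1.974.
1.18 − 1.974 = -0.794; 1.18 + 1.974 = 3.154.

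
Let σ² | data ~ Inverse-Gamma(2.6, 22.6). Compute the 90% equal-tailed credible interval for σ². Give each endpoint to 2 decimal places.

[3.97, 36.46]

Inverse-Gamma(2.6, 22.6) quantiles: F⁻¹(0.05) and F⁻¹(0.95).
Equivalently, 1/σ² ~ Gamma(2.6, rate = 22.6); invert its 0.95 and 0.05 quantiles.
Posterior mean ≈ 14.12, SD ≈ 18.24; a Normal approximation gives roughly [-15.87, 44.12].
Exact: lower = 3.97; upper = 36.46.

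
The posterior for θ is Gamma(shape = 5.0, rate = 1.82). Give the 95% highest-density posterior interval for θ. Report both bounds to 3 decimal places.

The posterior is unimodal and skewed, so the HPD interval has equal density at both endpoints and is the shortest 95% interval.
Solving f(0.663) = f(5.181) with F(5.181) − F(0.663) = 0.95 gives [0.663, 5.181].
For comparison, the equal-tailed interval is [0.892, 5.627]; the HPD is narrower and shifted toward the mode.

[0.663, 5.181]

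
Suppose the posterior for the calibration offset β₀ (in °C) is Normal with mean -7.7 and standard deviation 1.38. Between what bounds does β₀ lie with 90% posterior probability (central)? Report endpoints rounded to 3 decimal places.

The posterior is symmetric, so the 90% equal-tailed interval is β₀ = -7.7 ± z·1.38 with z = 1.645.
Half-width: 1.645 × 1.38 = 2.270.
-7.7 − 2.270 = -9.970; -7.7 + 2.270 = -5.430.

[-9.970, -5.430]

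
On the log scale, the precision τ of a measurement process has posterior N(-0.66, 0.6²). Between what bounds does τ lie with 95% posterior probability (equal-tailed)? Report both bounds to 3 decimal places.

[0.159, 1.675]

On the log scale the 95% interval is -0.66 ± 1.960 × 0.6 = [-1.8360, 0.5160].
Exponentiate: [e^-1.8360, e^0.5160] = [0.159, 1.675].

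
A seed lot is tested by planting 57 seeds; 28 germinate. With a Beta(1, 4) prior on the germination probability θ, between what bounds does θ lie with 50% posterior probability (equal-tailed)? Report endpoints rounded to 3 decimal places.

Posterior: Beta(1+28, 4+29) = Beta(29, 33).
Equal-tailed 50% interval: the 0.25 and 0.75 quantiles of Beta(29, 33).
Posterior mean ≈ 0.468, SD ≈ 0.063; a Normal approximation gives roughly [0.425, 0.510].
Exact: F⁻¹(0.25) = 0.425; F⁻¹(0.75) = 0.510.

[0.425, 0.510]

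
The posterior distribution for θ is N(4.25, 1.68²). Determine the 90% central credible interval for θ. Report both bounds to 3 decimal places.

The posterior is symmetric, so the 90% equal-tailed interval is θ = 4.25 ± z·1.68 with z = 1.645.
Half-width: 1.645 × 1.68 = 2.763.
4.25 − 2.763 = 1.487; 4.25 + 2.763 = 7.013.

[1.487, 7.013]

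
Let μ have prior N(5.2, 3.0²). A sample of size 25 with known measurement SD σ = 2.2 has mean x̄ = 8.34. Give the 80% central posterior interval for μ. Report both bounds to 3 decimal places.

Posterior precision = 1/3.0² + 25/2.2² = 0.1111 + 5.1653 = 5.2764, so posterior SD = 0.4353.
Posterior mean = (5.2/3.0² + 25·8.34/2.2²) / 5.2764 = 8.2739.
Interval: 8.2739 ± 1.282 × 0.4353 → [7.716, 8.832].

[7.716, 8.832]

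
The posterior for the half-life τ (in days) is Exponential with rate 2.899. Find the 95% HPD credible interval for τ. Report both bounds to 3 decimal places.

The exponential density is strictly decreasing on [0, ∞), so the HPD interval is anchored at 0: [0, q] with P(τ ≤ q) = 0.95.
q = −ln(1 − 0.95) / 2.899 = 2.9957 / 2.899 = 1.033.

[0.000, 1.033]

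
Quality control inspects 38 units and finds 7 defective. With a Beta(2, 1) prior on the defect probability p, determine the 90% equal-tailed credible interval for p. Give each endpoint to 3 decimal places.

Posterior: Beta(2+7, 1+31) = Beta(9, 32).
Equal-tailed 90% interval: the 0.05 and 0.95 quantiles of Beta(9, 32).
Posterior mean ≈ 0.220, SD ≈ 0.064; a Normal approximation gives roughly [0.114, 0.325].
Exact: F⁻¹(0.05) = 0.123; F⁻¹(0.95) = 0.332.

[0.123, 0.332]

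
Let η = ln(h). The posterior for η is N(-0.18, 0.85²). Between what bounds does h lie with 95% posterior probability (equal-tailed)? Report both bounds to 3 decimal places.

On the log scale the 95% interval is -0.18 ± 1.960 × 0.85 = [-1.8460, 1.4860].
Exponentiate: [e^-1.8460, e^1.4860] = [0.158, 4.419].

[0.158, 4.419]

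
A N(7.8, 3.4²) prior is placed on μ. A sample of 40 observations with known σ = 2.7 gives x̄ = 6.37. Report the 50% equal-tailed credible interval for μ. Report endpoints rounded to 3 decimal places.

[6.106, 6.678]

Posterior precision = 1/3.4² + 40/2.7² = 0.0865 + 5.4870 = 5.5735, so posterior SD = 0.4236.
Posterior mean = (7.8/3.4² + 40·6.37/2.7²) / 5.5735 = 6.3922.
Interval: 6.3922 ± 0.674 × 0.4236 → [6.106, 6.678].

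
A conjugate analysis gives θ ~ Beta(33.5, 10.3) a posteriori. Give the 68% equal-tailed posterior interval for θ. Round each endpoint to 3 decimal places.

Posterior: Beta(33.5, 10.3).
Equal-tailed 68% interval: the 0.16 and 0.84 quantiles of Beta(33.5, 10.3).
Posterior mean ≈ 0.765, SD ≈ 0.063; a Normal approximation gives roughly [0.702, 0.828].
Exact: F⁻¹(0.16) = 0.701; F⁻¹(0.84) = 0.828.

[0.701, 0.828]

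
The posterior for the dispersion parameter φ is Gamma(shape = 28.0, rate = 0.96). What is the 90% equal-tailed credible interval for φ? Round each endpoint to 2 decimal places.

[20.73, 38.79]

Posterior: Gamma(shape 28.0, rate 0.96).
Equal-tailed 90% interval: Gamma(28.0, 0.96) quantiles at 0.05 and 0.95.
Posterior mean ≈ 29.17, SD ≈ 5.51; a Normal approximation gives roughly [20.10, 38.23].
Exact: lower = 20.73; upper = 38.79.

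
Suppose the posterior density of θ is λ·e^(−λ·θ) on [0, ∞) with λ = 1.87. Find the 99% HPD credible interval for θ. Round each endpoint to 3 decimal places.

The exponential density is strictly decreasing on [0, ∞), so the HPD interval is anchored at 0: [0, q] with P(θ ≤ q) = 0.99.
q = −ln(1 − 0.99) / 1.87 = 4.6052 / 1.87 = 2.463.

[0.000, 2.463]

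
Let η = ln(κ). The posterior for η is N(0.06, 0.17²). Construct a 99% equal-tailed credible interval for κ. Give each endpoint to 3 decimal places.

On the log scale the 99% interval is 0.06 ± 2.576 × 0.17 = [-0.3779, 0.4979].
Exponentiate: [e^-0.3779, e^0.4979] = [0.685, 1.645].

[0.685, 1.645]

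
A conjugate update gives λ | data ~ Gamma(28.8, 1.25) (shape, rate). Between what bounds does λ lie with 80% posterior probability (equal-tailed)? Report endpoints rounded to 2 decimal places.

Posterior: Gamma(shape 28.8, rate 1.25).
Equal-tailed 80% interval: Gamma(28.8, 1.25) quantiles at 0.1 and 0.9.
Posterior mean ≈ 23.04, SD ≈ 4.29; a Normal approximation gives roughly [17.54, 28.54].
Exact: lower = 17.74; upper = 28.68.

[17.74, 28.68]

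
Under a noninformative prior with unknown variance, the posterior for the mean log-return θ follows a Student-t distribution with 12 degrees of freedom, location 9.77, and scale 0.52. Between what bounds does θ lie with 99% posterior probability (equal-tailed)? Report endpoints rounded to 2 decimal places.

The t_12 distribution is symmetric; the 99% interval is 9.77 ± t·0.52 with t_{0.995,12} = 3.055.
Half-width: 3.055 × 0.52 = 1.59.
9.77 − 1.59 = 8.18; 9.77 + 1.59 = 11.36.

[8.18, 11.36]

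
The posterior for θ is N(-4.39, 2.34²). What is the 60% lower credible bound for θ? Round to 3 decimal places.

-4.983

Need L with P(θ ≥ L) = 0.60: L = -4.39 − z_{0.4}·2.34.
z = 0.253; L = -4.39 − 0.253 × 2.34 = -4.983.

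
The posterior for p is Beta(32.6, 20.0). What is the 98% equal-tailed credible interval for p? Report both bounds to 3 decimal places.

Posterior: Beta(32.6, 20.0).
Equal-tailed 98% interval: the 0.01 and 0.99 quantiles of Beta(32.6, 20.0).
Posterior mean ≈ 0.620, SD ≈ 0.066; a Normal approximation gives roughly [0.466, 0.774].
Exact: F⁻¹(0.01) = 0.461; F⁻¹(0.99) = 0.766.

[0.461, 0.766]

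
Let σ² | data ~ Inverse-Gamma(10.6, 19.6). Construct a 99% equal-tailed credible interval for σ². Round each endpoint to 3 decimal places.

[0.940, 4.807]

Inverse-Gamma(10.6, 19.6) quantiles: F⁻¹(0.005) and F⁻¹(0.995).
Equivalently, 1/σ² ~ Gamma(10.6, rate = 19.6); invert its 0.995 and 0.005 quantiles.
Posterior mean ≈ 2.042, SD ≈ 0.696; a Normal approximation gives roughly [0.248, 3.835].
Exact: lower = 0.940; upper = 4.807.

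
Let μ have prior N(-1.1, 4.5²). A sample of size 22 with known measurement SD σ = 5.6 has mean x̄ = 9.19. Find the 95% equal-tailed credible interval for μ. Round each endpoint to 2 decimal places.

Posterior precision = 1/4.5² + 22/5.6² = 0.0494 + 0.7015 = 0.7509, so posterior SD = 1.1540.
Posterior mean = (-1.1/4.5² + 22·9.19/5.6²) / 0.7509 = 8.5133.
Interval: 8.5133 ± 1.960 × 1.1540 → [6.25, 10.78].

[6.25, 10.78]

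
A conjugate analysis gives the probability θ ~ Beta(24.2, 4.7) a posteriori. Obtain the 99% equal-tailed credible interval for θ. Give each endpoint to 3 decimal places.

Posterior: Beta(24.2, 4.7).
Equal-tailed 99% interval: the 0.005 and 0.995 quantiles of Beta(24.2, 4.7).
Posterior mean ≈ 0.837, SD ≈ 0.067; a Normal approximation gives roughly [0.664, 1.011].
Exact: F⁻¹(0.005) = 0.627; F⁻¹(0.995) = 0.964.

[0.627, 0.964]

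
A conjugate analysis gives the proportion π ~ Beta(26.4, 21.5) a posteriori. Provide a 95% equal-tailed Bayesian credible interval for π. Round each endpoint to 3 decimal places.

Posterior: Beta(26.4, 21.5).
Equal-tailed 95% interval: the 0.025 and 0.975 quantiles of Beta(26.4, 21.5).
Posterior mean ≈ 0.551, SD ≈ 0.071; a Normal approximation gives roughly [0.412, 0.691].
Exact: F⁻¹(0.025) = 0.410; F⁻¹(0.975) = 0.688.

[0.410, 0.688]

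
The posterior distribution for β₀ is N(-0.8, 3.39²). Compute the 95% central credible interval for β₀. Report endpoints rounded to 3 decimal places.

The posterior is symmetric, so the 95% equal-tailed interval is β₀ = -0.8 ± z·3.39 with z = 1.960.
Half-width: 1.960 × 3.39 = 6.644.
-0.8 − 6.644 = -7.444; -0.8 + 6.644 = 5.844.

[-7.444, 5.844]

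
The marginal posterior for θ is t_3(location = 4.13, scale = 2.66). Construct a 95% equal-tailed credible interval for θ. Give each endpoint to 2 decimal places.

The t_3 distribution is symmetric; the 95% interval is 4.13 ± t·2.66 with t_{0.975,3} = 3.182.
Half-width: 3.182 × 2.66 = 8.47.
4.13 − 8.47 = -4.34; 4.13 + 8.47 = 12.60.

[-4.34, 12.60]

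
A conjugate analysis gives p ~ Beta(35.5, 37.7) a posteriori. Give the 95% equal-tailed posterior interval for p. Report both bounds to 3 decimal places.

[0.372, 0.599]

Posterior: Beta(35.5, 37.7).
Equal-tailed 95% interval: the 0.025 and 0.975 quantiles of Beta(35.5, 37.7).
Posterior mean ≈ 0.485, SD ≈ 0.058; a Normal approximation gives roughly [0.371, 0.599].
Exact: F⁻¹(0.025) = 0.372; F⁻¹(0.975) = 0.599.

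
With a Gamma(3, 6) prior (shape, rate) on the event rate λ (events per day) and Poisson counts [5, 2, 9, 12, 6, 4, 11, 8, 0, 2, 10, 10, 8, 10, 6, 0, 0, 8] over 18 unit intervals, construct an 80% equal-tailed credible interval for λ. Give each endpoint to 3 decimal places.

[4.190, 5.328]

Posterior: Gamma(3+111, 6+18) = Gamma(114, 24) (shape, rate).
Equal-tailed 80% interval: Gamma(114, 24) quantiles at 0.1 and 0.9.
Posterior mean ≈ 4.750, SD ≈ 0.445; a Normal approximation gives roughly [4.180, 5.320].
Exact: lower = 4.190; upper = 5.328.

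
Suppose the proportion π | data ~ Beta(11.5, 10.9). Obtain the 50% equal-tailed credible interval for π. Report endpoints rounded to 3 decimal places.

[0.442, 0.585]

Posterior: Beta(11.5, 10.9).
Equal-tailed 50% interval: the 0.25 and 0.75 quantiles of Beta(11.5, 10.9).
Posterior mean ≈ 0.513, SD ≈ 0.103; a Normal approximation gives roughly [0.444, 0.583].
Exact: F⁻¹(0.25) = 0.442; F⁻¹(0.75) = 0.585.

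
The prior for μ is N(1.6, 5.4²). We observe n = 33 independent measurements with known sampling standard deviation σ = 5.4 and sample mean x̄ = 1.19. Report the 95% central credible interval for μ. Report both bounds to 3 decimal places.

Posterior precision = 1/5.4² + 33/5.4² = 0.0343 + 1.1317 = 1.1660, so posterior SD = 0.9261.
Posterior mean = (1.6/5.4² + 33·1.19/5.4²) / 1.1660 = 1.2021.
Interval: 1.2021 ± 1.960 × 0.9261 → [-0.613, 3.017].

[-0.613, 3.017]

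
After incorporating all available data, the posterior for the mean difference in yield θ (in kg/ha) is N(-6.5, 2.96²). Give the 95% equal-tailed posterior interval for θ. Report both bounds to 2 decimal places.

The posterior is symmetric, so the 95% equal-tailed interval is θ = -6.5 ± z·2.96 with z = 1.960.
Half-width: 1.960 × 2.96 = 5.80.
-6.5 − 5.80 = -12.30; -6.5 + 5.80 = -0.70.

[-12.30, -0.70]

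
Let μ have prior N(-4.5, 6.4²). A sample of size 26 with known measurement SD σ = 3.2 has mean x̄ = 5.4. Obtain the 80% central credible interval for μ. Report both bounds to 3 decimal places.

[4.505, 6.106]

Posterior precision = 1/6.4² + 26/3.2² = 0.0244 + 2.5391 = 2.5635, so posterior SD = 0.6246.
Posterior mean = (-4.5/6.4² + 26·5.4/3.2²) / 2.5635 = 5.3057.
Interval: 5.3057 ± 1.282 × 0.6246 → [4.505, 6.106].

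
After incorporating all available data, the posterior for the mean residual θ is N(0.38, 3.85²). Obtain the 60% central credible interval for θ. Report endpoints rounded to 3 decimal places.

The posterior is symmetric, so the 60% equal-tailed interval is θ = 0.38 ± z·3.85 with z = 0.842.
Half-width: 0.842 × 3.85 = 3.240.
0.38 − 3.240 = -2.860; 0.38 + 3.240 = 3.620.

[-2.860, 3.620]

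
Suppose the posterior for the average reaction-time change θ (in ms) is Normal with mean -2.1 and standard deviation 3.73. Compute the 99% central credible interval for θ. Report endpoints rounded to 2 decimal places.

The posterior is symmetric, so the 99% equal-tailed interval is θ = -2.1 ± z·3.73 with z = 2.576.
Half-width: 2.576 × 3.73 = 9.61.
-2.1 − 9.61 = -11.71; -2.1 + 9.61 = 7.51.

[-11.71, 7.51]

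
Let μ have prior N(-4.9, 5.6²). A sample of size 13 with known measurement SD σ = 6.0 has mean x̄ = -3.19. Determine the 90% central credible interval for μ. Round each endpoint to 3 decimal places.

[-5.953, -0.705]

Posterior precision = 1/5.6² + 13/6.0² = 0.0319 + 0.3611 = 0.3930, so posterior SD = 1.5952.
Posterior mean = (-4.9/5.6² + 13·-3.19/6.0²) / 0.3930 = -3.3287.
Interval: -3.3287 ± 1.645 × 1.5952 → [-5.953, -0.705].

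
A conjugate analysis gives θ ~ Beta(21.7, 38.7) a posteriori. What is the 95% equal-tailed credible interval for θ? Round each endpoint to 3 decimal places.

[0.244, 0.483]

Posterior: Beta(21.7, 38.7).
Equal-tailed 95% interval: the 0.025 and 0.975 quantiles of Beta(21.7, 38.7).
Posterior mean ≈ 0.359, SD ≈ 0.061; a Normal approximation gives roughly [0.239, 0.479].
Exact: F⁻¹(0.025) = 0.244; F⁻¹(0.975) = 0.483.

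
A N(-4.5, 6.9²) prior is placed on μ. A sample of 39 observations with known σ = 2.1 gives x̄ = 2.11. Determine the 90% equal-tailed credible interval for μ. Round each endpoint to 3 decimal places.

Posterior precision = 1/6.9² + 39/2.1² = 0.0210 + 8.8435 = 8.8645, so posterior SD = 0.3359.
Posterior mean = (-4.5/6.9² + 39·2.11/2.1²) / 8.8645 = 2.0943.
Interval: 2.0943 ± 1.645 × 0.3359 → [1.542, 2.647].

[1.542, 2.647]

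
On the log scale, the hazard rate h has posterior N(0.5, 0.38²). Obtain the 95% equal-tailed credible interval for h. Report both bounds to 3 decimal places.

On the log scale the 95% interval is 0.5 ± 1.960 × 0.38 = [-0.2448, 1.2448].
Exponentiate: [e^-0.2448, e^1.2448] = [0.783, 3.472].

[0.783, 3.472]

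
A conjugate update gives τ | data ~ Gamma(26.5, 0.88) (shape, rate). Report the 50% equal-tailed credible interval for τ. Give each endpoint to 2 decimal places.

[25.99, 33.83]

Posterior: Gamma(shape 26.5, rate 0.88).
Equal-tailed 50% interval: Gamma(26.5, 0.88) quantiles at 0.25 and 0.75.
Posterior mean ≈ 30.11, SD ≈ 5.85; a Normal approximation gives roughly [26.17, 34.06].
Exact: lower = 25.99; upper = 33.83.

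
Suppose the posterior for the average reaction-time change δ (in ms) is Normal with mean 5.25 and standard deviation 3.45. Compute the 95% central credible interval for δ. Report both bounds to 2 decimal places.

[-1.51, 12.01]

The posterior is symmetric, so the 95% equal-tailed interval is δ = 5.25 ± z·3.45 with z = 1.960.
Half-width: 1.960 × 3.45 = 6.76.
5.25 − 6.76 = -1.51; 5.25 + 6.76 = 12.01.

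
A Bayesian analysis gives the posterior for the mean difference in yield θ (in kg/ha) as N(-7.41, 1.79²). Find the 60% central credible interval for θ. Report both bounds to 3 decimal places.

The posterior is symmetric, so the 60% equal-tailed interval is θ = -7.41 ± z·1.79 with z = 0.842.
Half-width: 0.842 × 1.79 = 1.507.
-7.41 − 1.507 = -8.917; -7.41 + 1.507 = -5.903.

[-8.917, -5.903]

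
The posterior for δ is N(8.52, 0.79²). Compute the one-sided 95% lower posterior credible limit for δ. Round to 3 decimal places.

Need L with P(δ ≥ L) = 0.95: L = 8.52 − z_{0.05}·0.79.
z = 1.645; L = 8.52 − 1.645 × 0.79 = 7.221.

7.221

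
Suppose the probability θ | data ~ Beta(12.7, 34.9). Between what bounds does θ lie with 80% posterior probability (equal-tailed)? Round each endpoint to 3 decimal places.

Posterior: Beta(12.7, 34.9).
Equal-tailed 80% interval: the 0.1 and 0.9 quantiles of Beta(12.7, 34.9).
Posterior mean ≈ 0.267, SD ≈ 0.063; a Normal approximation gives roughly [0.186, 0.348].
Exact: F⁻¹(0.1) = 0.187; F⁻¹(0.9) = 0.351.

[0.187, 0.351]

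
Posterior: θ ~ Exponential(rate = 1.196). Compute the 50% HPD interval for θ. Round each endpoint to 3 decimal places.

The exponential density is strictly decreasing on [0, ∞), so the HPD interval is anchored at 0: [0, q] with P(θ ≤ q) = 0.50.
q = −ln(1 − 0.50) / 1.196 = 0.6931 / 1.196 = 0.580.

[0.000, 0.580]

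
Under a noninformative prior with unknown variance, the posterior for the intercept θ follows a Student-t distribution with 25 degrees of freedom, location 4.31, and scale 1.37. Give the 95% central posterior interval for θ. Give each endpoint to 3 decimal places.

The t_25 distribution is symmetric; the 95% interval is 4.31 ± t·1.37 with t_{0.975,25} = 2.060.
Half-width: 2.060 × 1.37 = 2.822.
4.31 − 2.822 = 1.488; 4.31 + 2.822 = 7.132.

[1.488, 7.132]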